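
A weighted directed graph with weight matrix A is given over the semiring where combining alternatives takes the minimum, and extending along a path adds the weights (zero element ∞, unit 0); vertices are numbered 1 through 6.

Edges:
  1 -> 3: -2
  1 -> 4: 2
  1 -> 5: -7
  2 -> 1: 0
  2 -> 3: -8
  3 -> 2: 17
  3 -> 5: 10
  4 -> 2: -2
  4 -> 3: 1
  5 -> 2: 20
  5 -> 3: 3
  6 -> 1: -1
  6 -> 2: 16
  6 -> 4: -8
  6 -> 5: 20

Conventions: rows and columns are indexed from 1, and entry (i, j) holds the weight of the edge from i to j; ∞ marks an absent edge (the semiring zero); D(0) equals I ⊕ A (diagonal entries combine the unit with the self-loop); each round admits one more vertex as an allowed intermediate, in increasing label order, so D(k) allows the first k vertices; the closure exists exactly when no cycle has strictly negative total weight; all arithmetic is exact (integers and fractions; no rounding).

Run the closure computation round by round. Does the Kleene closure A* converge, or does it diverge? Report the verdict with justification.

D(0):
  [0, ∞, -2, 2, -7, ∞]
  [0, 0, -8, ∞, ∞, ∞]
  [∞, 17, 0, ∞, 10, ∞]
  [∞, -2, 1, 0, ∞, ∞]
  [∞, 20, 3, ∞, 0, ∞]
  [-1, 16, ∞, -8, 20, 0]
D(1):
  [0, ∞, -2, 2, -7, ∞]
  [0, 0, -8, 2, -7, ∞]
  [∞, 17, 0, ∞, 10, ∞]
  [∞, -2, 1, 0, ∞, ∞]
  [∞, 20, 3, ∞, 0, ∞]
  [-1, 16, -3, -8, -8, 0]
D(2):
  [0, ∞, -2, 2, -7, ∞]
  [0, 0, -8, 2, -7, ∞]
  [17, 17, 0, 19, 10, ∞]
  [-2, -2, -10, 0, -9, ∞]
  [20, 20, 3, 22, 0, ∞]
  [-1, 16, -3, -8, -8, 0]
D(3):
  [0, 15, -2, 2, -7, ∞]
  [0, 0, -8, 2, -7, ∞]
  [17, 17, 0, 19, 10, ∞]
  [-2, -2, -10, 0, -9, ∞]
  [20, 20, 3, 22, 0, ∞]
  [-1, 14, -3, -8, -8, 0]
D(4):
  [0, 0, -8, 2, -7, ∞]
  [0, 0, -8, 2, -7, ∞]
  [17, 17, 0, 19, 10, ∞]
  [-2, -2, -10, 0, -9, ∞]
  [20, 20, 3, 22, 0, ∞]
  [-10, -10, -18, -8, -17, 0]
D(5):
  [0, 0, -8, 2, -7, ∞]
  [0, 0, -8, 2, -7, ∞]
  [17, 17, 0, 19, 10, ∞]
  [-2, -2, -10, 0, -9, ∞]
  [20, 20, 3, 22, 0, ∞]
  [-10, -10, -18, -8, -17, 0]
D(6):
  [0, 0, -8, 2, -7, ∞]
  [0, 0, -8, 2, -7, ∞]
  [17, 17, 0, 19, 10, ∞]
  [-2, -2, -10, 0, -9, ∞]
  [20, 20, 3, 22, 0, ∞]
  [-10, -10, -18, -8, -17, 0]
Key observation: every diagonal entry stays at the unit through all rounds, so no improving cycle exists.
Answer: CONVERGES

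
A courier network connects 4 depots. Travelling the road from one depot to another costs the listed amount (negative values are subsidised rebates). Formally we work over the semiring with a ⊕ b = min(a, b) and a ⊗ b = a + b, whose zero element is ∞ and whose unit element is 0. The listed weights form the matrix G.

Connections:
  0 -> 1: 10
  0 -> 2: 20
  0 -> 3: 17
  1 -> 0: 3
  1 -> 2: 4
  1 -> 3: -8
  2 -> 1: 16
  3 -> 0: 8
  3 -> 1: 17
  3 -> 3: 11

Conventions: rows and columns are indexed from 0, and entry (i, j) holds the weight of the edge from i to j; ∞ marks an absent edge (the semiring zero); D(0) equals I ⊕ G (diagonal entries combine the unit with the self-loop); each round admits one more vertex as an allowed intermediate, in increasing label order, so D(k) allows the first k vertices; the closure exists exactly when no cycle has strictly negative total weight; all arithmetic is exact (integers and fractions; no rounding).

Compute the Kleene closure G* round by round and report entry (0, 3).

D(0):
  [0, 10, 20, 17]
  [3, 0, 4, -8]
  [∞, 16, 0, ∞]
  [8, 17, ∞, 0]
D(1):
  [0, 10, 20, 17]
  [3, 0, 4, -8]
  [∞, 16, 0, ∞]
  [8, 17, 28, 0]
D(2):
  [0, 10, 14, 2]
  [3, 0, 4, -8]
  [19, 16, 0, 8]
  [8, 17, 21, 0]
D(3):
  [0, 10, 14, 2]
  [3, 0, 4, -8]
  [19, 16, 0, 8]
  [8, 17, 21, 0]
D(4):
  [0, 10, 14, 2]
  [0, 0, 4, -8]
  [16, 16, 0, 8]
  [8, 17, 21, 0]
Answer: G*[0][3] = 2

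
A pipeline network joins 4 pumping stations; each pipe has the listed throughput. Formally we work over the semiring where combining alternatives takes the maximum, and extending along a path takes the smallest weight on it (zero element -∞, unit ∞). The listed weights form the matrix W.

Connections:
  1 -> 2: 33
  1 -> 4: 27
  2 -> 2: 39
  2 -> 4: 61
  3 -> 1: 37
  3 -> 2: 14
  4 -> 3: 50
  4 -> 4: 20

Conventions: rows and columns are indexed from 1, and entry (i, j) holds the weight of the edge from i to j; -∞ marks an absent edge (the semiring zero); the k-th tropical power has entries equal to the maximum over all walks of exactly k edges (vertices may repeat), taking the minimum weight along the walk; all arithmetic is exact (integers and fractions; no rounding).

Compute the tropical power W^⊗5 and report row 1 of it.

W^⊗2:
  [-∞, 33, 27, 33]
  [-∞, 39, 50, 39]
  [-∞, 33, -∞, 27]
  [37, 14, 20, 20]
W^⊗3:
  [27, 33, 33, 33]
  [37, 39, 39, 39]
  [-∞, 33, 27, 33]
  [20, 33, 20, 27]
W^⊗4:
  [33, 33, 33, 33]
  [37, 39, 39, 39]
  [27, 33, 33, 33]
  [20, 33, 27, 33]
W^⊗5:
  [33, 33, 33, 33]
  [37, 39, 39, 39]
  [33, 33, 33, 33]
  [27, 33, 33, 33]
Answer: row 1 of W^⊗5 = [33, 33, 33, 33]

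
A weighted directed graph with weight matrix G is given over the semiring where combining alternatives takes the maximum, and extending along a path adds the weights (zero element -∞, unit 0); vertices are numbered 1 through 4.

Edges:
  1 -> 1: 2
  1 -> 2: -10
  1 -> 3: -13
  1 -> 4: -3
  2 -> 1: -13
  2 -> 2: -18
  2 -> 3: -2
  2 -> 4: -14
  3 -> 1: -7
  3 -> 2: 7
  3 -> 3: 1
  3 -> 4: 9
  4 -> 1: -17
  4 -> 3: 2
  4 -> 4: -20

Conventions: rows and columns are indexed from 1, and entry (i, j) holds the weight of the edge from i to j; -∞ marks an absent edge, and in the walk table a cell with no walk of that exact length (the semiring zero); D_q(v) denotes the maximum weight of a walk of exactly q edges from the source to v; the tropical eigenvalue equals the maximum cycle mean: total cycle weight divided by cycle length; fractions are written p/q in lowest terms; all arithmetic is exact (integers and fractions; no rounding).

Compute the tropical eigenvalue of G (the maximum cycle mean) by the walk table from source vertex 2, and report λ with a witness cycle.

q=0: [-∞, 0, -∞, -∞]
q=1: [-13, -18, -2, -14]
q=2: [-9, 5, -1, 7]
q=3: [-7, 6, 9, 8]
q=4: [2, 16, 10, 18]
Optimal cycle mean attained by: cycle 3->4->3, total 9 + 2, length 2.
Answer: λ = 11/2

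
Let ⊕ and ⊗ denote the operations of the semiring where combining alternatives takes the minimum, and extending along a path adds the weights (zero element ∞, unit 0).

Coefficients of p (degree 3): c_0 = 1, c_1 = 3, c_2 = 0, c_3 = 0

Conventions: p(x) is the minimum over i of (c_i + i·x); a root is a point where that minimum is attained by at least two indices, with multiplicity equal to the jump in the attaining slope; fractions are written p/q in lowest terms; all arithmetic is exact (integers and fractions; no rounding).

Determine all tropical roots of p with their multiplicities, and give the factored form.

hull edge (i=0, c=1) to (i=2, c=0): slope -1/2, span 2
hull edge (i=2, c=0) to (i=3, c=0): slope 0, span 1
Factored form: p(x) = 0 ⊗ (x ⊕ 0) ⊗ (x ⊕ 1/2) ⊗ (x ⊕ 1/2)
Answer: roots = 0 (mult 1), 1/2 (mult 2)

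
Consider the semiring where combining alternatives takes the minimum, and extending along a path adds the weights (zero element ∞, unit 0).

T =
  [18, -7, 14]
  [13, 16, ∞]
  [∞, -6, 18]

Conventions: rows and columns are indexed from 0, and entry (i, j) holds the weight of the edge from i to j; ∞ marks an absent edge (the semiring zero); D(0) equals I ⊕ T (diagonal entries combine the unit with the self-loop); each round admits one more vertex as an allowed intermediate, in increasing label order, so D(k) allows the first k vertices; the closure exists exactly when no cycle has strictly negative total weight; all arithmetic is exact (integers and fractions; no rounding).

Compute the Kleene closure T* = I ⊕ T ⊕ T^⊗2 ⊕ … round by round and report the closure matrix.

D(0):
  [0, -7, 14]
  [13, 0, ∞]
  [∞, -6, 0]
D(1):
  [0, -7, 14]
  [13, 0, 27]
  [∞, -6, 0]
D(2):
  [0, -7, 14]
  [13, 0, 27]
  [7, -6, 0]
D(3):
  [0, -7, 14]
  [13, 0, 27]
  [7, -6, 0]
Answer: T* = [[0, -7, 14], [13, 0, 27], [7, -6, 0]]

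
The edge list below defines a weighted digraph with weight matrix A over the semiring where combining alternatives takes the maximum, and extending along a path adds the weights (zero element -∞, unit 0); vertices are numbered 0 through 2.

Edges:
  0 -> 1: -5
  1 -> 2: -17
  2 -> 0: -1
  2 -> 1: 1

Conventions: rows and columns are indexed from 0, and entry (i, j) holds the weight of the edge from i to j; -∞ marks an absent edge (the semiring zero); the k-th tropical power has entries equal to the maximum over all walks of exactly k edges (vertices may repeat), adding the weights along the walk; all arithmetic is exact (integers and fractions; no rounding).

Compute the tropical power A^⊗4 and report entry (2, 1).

A^⊗2:
  [-∞, -∞, -22]
  [-18, -16, -∞]
  [-∞, -6, -16]
A^⊗3:
  [-23, -21, -∞]
  [-∞, -23, -33]
  [-17, -15, -23]
A^⊗4:
  [-∞, -28, -38]
  [-34, -32, -40]
  [-24, -22, -32]
Key observation: the optimum is the walk 2->0->1->2->1, with weight (-1) + (-5) + (-17) + 1 = -22.
Optimal value attained by: walk 2->0->1->2->1.
Answer: (A^⊗4)[2][1] = -22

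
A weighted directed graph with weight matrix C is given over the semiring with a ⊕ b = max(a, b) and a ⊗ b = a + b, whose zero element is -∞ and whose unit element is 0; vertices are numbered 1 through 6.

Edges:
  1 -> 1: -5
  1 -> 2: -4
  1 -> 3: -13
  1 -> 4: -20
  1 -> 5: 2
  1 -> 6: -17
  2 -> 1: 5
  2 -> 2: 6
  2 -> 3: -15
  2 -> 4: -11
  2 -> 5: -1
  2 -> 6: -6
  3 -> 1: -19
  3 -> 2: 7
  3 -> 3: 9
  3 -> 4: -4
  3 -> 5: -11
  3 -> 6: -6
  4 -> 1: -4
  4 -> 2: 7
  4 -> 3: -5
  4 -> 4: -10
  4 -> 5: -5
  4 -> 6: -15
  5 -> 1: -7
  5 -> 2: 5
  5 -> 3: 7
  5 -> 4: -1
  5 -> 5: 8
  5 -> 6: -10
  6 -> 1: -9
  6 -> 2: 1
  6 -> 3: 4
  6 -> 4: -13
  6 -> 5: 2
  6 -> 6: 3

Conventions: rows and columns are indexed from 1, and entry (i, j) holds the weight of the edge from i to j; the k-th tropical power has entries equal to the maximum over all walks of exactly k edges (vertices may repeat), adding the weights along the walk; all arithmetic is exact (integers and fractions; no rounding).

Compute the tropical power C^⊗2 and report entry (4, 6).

C^⊗2:
  [1, 7, 9, 1, 10, -8]
  [11, 12, 6, -2, 7, 0]
  [12, 16, 18, 5, 6, 3]
  [12, 13, 4, -4, 6, 1]
  [10, 14, 16, 7, 16, 1]
  [6, 11, 13, 1, 10, 6]
Key observation: the optimum is the walk 4->2->6, with weight 7 + (-6) = 1.
Optimal value attained by: walk 4->2->6.
Answer: (C^⊗2)[4][6] = 1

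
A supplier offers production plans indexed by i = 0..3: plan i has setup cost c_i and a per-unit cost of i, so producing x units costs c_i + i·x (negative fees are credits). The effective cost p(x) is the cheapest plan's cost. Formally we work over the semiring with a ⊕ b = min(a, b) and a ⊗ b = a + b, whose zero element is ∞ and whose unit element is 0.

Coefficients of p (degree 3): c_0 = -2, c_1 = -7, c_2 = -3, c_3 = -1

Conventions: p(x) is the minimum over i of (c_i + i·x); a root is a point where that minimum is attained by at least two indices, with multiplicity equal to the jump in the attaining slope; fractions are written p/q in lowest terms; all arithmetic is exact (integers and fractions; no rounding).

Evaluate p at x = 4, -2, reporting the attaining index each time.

p(4) = min(-2+0·4=-2, -7+1·4=-3, -3+2·4=5, -1+3·4=11) = -3 (attained by i=1)
p(-2) = min(-2+0·(-2)=-2, -7+1·(-2)=-9, -3+2·(-2)=-7, -1+3·(-2)=-7) = -9 (attained by i=1)
Answer: p(4) = -3; p(-2) = -9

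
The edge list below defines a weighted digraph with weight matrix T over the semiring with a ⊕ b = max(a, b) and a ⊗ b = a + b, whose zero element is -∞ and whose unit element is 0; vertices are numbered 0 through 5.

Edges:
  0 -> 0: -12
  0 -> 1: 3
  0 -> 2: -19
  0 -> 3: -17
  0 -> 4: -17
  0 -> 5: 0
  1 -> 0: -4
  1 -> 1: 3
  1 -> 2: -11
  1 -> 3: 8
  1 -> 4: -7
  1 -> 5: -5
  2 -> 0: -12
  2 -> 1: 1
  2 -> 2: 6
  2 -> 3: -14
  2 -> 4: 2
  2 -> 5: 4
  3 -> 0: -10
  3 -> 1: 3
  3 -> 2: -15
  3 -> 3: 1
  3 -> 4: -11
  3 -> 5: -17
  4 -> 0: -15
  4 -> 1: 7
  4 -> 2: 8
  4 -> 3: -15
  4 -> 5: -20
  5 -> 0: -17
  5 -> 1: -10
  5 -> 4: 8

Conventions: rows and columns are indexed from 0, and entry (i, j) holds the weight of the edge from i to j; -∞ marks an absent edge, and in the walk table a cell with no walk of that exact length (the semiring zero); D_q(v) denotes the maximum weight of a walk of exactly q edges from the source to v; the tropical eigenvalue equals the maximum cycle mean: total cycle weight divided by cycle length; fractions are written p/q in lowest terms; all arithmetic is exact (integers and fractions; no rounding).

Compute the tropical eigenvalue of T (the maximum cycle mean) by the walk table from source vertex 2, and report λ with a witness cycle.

q=0: [-∞, -∞, 0, -∞, -∞, -∞]
q=1: [-12, 1, 6, -14, 2, 4]
q=2: [-3, 9, 12, 9, 12, 10]
q=3: [5, 19, 20, 17, 18, 16]
q=4: [15, 25, 26, 27, 24, 24]
q=5: [21, 31, 32, 33, 32, 30]
q=6: [27, 39, 40, 39, 38, 36]
Optimal cycle mean attained by: cycle 2->5->4->2, total 4 + 8 + 8, length 3.
Answer: λ = 20/3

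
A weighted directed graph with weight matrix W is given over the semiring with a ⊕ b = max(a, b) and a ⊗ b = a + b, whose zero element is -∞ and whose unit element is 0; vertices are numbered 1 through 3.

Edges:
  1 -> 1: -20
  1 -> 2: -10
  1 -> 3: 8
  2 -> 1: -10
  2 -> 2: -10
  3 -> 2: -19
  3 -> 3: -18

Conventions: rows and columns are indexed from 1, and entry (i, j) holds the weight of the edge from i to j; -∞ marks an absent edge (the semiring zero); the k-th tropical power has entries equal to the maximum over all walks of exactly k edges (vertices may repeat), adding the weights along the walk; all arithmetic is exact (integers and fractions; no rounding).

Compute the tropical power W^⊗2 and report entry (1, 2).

W^⊗2:
  [-20, -11, -10]
  [-20, -20, -2]
  [-29, -29, -36]
Key observation: the optimum is the walk 1->3->2, with weight 8 + (-19) = -11.
Optimal value attained by: walk 1->3->2.
Answer: (W^⊗2)[1][2] = -11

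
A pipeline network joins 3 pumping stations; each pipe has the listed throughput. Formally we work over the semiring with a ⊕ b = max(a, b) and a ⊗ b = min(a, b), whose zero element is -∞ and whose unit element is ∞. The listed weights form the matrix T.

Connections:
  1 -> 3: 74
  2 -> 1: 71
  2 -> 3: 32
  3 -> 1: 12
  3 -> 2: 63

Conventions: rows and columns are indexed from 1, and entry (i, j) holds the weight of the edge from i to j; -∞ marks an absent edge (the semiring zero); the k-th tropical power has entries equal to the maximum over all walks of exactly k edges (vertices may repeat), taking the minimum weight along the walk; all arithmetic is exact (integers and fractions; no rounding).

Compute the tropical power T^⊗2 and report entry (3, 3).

T^⊗2:
  [12, 63, -∞]
  [12, 32, 71]
  [63, -∞, 32]
Key observation: the optimum is the walk 3->2->3, with weight 63 min 32 = 32.
Optimal value attained by: walk 3->2->3.
Answer: (T^⊗2)[3][3] = 32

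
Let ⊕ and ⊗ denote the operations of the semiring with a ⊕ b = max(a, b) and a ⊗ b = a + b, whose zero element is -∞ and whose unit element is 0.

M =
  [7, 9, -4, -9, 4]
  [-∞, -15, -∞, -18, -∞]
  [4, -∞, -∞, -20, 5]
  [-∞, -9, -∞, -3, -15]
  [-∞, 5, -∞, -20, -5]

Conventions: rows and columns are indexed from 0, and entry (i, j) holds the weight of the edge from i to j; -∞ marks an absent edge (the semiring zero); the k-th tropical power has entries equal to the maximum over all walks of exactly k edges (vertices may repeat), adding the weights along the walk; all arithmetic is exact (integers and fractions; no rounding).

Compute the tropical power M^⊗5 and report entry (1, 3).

M^⊗2:
  [14, 16, 3, -2, 11]
  [-∞, -27, -∞, -21, -33]
  [11, 13, 0, -5, 8]
  [-∞, -10, -∞, -6, -18]
  [-∞, 0, -∞, -13, -10]
M^⊗3:
  [21, 23, 10, 5, 18]
  [-∞, -28, -∞, -24, -36]
  [18, 20, 7, 2, 15]
  [-∞, -13, -∞, -9, -21]
  [-∞, -5, -∞, -16, -15]
M^⊗4:
  [28, 30, 17, 12, 25]
  [-∞, -31, -∞, -27, -39]
  [25, 27, 14, 9, 22]
  [-∞, -16, -∞, -12, -24]
  [-∞, -10, -∞, -19, -20]
M^⊗5:
  [35, 37, 24, 19, 32]
  [-∞, -34, -∞, -30, -42]
  [32, 34, 21, 16, 29]
  [-∞, -19, -∞, -15, -27]
  [-∞, -15, -∞, -22, -25]
Key observation: the optimum is the walk 1->3->3->3->3->3, with weight (-18) + (-3) + (-3) + (-3) + (-3) = -30.
Optimal value attained by: walk 1->3->3->3->3->3.
Answer: (M^⊗5)[1][3] = -30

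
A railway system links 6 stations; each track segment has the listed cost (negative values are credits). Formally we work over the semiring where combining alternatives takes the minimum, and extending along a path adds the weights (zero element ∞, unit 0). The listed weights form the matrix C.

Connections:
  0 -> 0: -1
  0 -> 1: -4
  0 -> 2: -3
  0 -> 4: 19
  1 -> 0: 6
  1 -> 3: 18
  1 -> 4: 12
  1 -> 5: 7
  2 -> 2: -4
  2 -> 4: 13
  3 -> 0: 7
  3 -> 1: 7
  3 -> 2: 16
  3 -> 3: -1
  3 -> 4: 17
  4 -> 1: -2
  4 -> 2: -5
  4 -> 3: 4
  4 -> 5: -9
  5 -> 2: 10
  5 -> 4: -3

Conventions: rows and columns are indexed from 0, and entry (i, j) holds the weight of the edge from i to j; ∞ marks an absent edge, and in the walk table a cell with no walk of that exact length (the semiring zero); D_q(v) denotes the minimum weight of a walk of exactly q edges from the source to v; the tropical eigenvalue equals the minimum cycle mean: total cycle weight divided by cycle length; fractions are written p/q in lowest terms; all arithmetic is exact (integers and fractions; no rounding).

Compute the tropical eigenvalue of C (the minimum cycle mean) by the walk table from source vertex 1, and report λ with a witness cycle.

q=0: [∞, 0, ∞, ∞, ∞, ∞]
q=1: [6, ∞, ∞, 18, 12, 7]
q=2: [5, 2, 3, 16, 4, 3]
q=3: [4, 1, -1, 8, 0, -5]
q=4: [3, -2, -5, 4, -8, -9]
q=5: [2, -10, -13, -4, -12, -17]
q=6: [-4, -14, -17, -8, -20, -21]
Optimal cycle mean attained by: cycle 4->5->4, total (-9) + (-3), length 2.
Answer: λ = -6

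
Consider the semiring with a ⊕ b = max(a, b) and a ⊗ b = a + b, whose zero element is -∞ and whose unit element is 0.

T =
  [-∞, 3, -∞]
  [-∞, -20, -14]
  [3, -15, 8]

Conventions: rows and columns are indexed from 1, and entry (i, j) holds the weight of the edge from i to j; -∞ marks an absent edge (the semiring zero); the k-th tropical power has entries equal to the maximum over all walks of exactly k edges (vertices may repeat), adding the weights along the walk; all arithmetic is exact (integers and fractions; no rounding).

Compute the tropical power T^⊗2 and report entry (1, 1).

T^⊗2:
  [-∞, -17, -11]
  [-11, -29, -6]
  [11, 6, 16]
Key observation: no walk of exactly 2 edges connects these vertices, so the entry is the semiring zero.
Answer: (T^⊗2)[1][1] = -∞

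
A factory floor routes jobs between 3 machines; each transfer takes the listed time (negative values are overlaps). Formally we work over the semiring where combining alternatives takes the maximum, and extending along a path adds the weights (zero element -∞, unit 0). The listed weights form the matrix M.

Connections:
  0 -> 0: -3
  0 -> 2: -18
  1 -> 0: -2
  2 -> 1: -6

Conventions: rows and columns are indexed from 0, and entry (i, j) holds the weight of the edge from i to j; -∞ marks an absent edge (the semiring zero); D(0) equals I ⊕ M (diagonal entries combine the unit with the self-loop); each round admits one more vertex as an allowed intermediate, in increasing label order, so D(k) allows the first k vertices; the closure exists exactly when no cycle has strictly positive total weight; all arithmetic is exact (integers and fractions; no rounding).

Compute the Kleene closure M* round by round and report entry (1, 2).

D(0):
  [0, -∞, -18]
  [-2, 0, -∞]
  [-∞, -6, 0]
D(1):
  [0, -∞, -18]
  [-2, 0, -20]
  [-∞, -6, 0]
D(2):
  [0, -∞, -18]
  [-2, 0, -20]
  [-8, -6, 0]
D(3):
  [0, -24, -18]
  [-2, 0, -20]
  [-8, -6, 0]
Answer: M*[1][2] = -20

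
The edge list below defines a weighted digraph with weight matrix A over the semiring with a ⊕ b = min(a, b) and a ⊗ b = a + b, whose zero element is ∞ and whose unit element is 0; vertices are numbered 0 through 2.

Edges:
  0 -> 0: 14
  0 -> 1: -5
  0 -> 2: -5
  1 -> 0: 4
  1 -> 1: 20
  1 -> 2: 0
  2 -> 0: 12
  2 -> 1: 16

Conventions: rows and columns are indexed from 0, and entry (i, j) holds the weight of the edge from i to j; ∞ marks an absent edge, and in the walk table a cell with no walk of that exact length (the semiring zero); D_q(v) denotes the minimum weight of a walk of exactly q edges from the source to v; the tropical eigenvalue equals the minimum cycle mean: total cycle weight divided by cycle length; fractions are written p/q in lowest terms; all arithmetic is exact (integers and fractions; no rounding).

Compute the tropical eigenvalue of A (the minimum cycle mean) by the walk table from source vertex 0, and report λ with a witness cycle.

q=0: [0, ∞, ∞]
q=1: [14, -5, -5]
q=2: [-1, 9, -5]
q=3: [7, -6, -6]
Optimal cycle mean attained by: cycle 0->1->0, total (-5) + 4, length 2.
Answer: λ = -1/2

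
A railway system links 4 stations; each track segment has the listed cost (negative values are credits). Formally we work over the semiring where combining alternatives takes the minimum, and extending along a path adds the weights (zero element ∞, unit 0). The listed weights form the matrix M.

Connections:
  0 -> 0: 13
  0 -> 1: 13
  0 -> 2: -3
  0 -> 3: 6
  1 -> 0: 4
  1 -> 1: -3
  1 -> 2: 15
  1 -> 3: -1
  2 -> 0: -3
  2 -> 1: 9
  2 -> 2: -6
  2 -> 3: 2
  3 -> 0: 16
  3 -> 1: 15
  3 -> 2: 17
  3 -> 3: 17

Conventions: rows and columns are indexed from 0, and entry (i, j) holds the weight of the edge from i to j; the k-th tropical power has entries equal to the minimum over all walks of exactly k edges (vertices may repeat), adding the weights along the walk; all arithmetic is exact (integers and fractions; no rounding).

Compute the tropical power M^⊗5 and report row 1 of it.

M^⊗2:
  [-6, 6, -9, -1]
  [1, -6, 1, -4]
  [-9, 3, -12, -4]
  [14, 12, 11, 14]
M^⊗3:
  [-12, 0, -15, -7]
  [-2, -9, -5, -7]
  [-15, -3, -18, -10]
  [8, 9, 5, 11]
M^⊗4:
  [-18, -6, -21, -13]
  [-8, -12, -11, -10]
  [-21, -9, -24, -16]
  [2, 6, -1, 7]
M^⊗5:
  [-24, -12, -27, -19]
  [-14, -15, -17, -13]
  [-27, -15, -30, -22]
  [-4, 3, -7, 1]
Answer: row 1 of M^⊗5 = [-14, -15, -17, -13]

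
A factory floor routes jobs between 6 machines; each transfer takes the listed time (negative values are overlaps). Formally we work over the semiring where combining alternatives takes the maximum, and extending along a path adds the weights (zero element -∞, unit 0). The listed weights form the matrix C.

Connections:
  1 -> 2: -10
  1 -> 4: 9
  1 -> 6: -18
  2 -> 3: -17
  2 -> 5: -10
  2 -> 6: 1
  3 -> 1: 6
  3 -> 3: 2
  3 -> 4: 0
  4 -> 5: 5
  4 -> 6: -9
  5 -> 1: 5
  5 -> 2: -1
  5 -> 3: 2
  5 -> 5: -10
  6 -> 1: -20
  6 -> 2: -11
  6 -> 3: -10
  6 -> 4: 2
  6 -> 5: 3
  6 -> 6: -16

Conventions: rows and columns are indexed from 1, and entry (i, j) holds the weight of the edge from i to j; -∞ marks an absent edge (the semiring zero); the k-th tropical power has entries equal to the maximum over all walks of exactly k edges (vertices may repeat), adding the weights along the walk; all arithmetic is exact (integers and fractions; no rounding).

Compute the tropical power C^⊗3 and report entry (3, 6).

C^⊗2:
  [-38, -29, -27, -16, 14, 0]
  [-5, -10, -8, 3, 4, -15]
  [8, -4, 4, 15, 5, -9]
  [10, 4, 7, -7, -5, -25]
  [8, -5, 4, 14, -11, 0]
  [8, 2, 5, -10, 7, -7]
C^⊗3:
  [19, 13, 16, 2, 4, -16]
  [9, 3, 6, 4, 8, -6]
  [10, 4, 7, 17, 20, 6]
  [13, 0, 9, 19, -2, 5]
  [10, -2, 6, 17, 19, 5]
  [12, 6, 9, 17, -3, 3]
Key observation: the optimum is the walk 3->1->4->6, with weight 6 + 9 + (-9) = 6.
Optimal value attained by: walk 3->1->4->6.
Answer: (C^⊗3)[3][6] = 6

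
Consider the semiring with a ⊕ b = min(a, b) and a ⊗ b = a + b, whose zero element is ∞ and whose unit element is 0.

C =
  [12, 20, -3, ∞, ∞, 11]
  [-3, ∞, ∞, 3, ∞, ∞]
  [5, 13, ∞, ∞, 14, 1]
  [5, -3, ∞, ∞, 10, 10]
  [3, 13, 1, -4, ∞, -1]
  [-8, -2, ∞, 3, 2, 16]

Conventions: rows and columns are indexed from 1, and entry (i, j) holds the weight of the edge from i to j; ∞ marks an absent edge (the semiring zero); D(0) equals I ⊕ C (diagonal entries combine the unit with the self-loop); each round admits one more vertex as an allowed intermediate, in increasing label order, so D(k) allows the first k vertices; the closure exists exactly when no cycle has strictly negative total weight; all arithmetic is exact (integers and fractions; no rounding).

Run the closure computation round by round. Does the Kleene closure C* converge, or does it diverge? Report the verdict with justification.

D(0):
  [0, 20, -3, ∞, ∞, 11]
  [-3, 0, ∞, 3, ∞, ∞]
  [5, 13, 0, ∞, 14, 1]
  [5, -3, ∞, 0, 10, 10]
  [3, 13, 1, -4, 0, -1]
  [-8, -2, ∞, 3, 2, 0]
D(1):
  [0, 20, -3, ∞, ∞, 11]
  [-3, 0, -6, 3, ∞, 8]
  [5, 13, 0, ∞, 14, 1]
  [5, -3, 2, 0, 10, 10]
  [3, 13, 0, -4, 0, -1]
  [-8, -2, -11, 3, 2, 0]
D(2):
  [0, 20, -3, 23, ∞, 11]
  [-3, 0, -6, 3, ∞, 8]
  [5, 13, 0, 16, 14, 1]
  [-6, -3, -9, 0, 10, 5]
  [3, 13, 0, -4, 0, -1]
  [-8, -2, -11, 1, 2, 0]
Detection: at round 3, diagonal entry (6, 6) turns strictly negative.
Key observation: the cycle 6->1->3->6 has total weight (-8) + (-3) + 1, which is strictly negative.
Answer: DIVERGES — negative cycle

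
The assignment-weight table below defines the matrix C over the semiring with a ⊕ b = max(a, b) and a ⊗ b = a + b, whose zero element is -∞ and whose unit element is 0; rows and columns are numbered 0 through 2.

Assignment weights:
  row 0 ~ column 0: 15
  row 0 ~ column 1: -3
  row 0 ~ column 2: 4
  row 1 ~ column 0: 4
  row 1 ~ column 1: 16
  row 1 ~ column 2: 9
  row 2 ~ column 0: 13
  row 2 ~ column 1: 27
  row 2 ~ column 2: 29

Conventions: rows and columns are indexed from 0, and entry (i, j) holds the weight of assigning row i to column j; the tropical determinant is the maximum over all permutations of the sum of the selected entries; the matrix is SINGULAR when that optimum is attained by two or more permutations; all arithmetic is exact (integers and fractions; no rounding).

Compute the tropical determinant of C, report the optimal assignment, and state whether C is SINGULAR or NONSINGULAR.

σ = (0, 1, 2): 15 + 16 + 29 = 60
σ = (0, 2, 1): 15 + 9 + 27 = 51
σ = (1, 0, 2): (-3) + 4 + 29 = 30
σ = (1, 2, 0): (-3) + 9 + 13 = 19
σ = (2, 0, 1): 4 + 4 + 27 = 35
σ = (2, 1, 0): 4 + 16 + 13 = 33
Optimal value attained by: σ = (0, 1, 2).
Answer: det⊕(C) = 60; verdict: NONSINGULAR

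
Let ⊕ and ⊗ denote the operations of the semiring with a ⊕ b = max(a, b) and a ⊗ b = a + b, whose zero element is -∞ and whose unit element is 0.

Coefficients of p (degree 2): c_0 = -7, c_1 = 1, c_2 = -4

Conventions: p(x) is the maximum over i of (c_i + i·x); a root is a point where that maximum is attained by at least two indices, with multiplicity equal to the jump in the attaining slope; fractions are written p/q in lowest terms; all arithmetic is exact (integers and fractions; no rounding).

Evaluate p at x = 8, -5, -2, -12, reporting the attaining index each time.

p(8) = max(-7+0·8=-7, 1+1·8=9, -4+2·8=12) = 12 (attained by i=2)
p(-5) = max(-7+0·(-5)=-7, 1+1·(-5)=-4, -4+2·(-5)=-14) = -4 (attained by i=1)
p(-2) = max(-7+0·(-2)=-7, 1+1·(-2)=-1, -4+2·(-2)=-8) = -1 (attained by i=1)
p(-12) = max(-7+0·(-12)=-7, 1+1·(-12)=-11, -4+2·(-12)=-28) = -7 (attained by i=0)
Answer: p(8) = 12; p(-5) = -4; p(-2) = -1; p(-12) = -7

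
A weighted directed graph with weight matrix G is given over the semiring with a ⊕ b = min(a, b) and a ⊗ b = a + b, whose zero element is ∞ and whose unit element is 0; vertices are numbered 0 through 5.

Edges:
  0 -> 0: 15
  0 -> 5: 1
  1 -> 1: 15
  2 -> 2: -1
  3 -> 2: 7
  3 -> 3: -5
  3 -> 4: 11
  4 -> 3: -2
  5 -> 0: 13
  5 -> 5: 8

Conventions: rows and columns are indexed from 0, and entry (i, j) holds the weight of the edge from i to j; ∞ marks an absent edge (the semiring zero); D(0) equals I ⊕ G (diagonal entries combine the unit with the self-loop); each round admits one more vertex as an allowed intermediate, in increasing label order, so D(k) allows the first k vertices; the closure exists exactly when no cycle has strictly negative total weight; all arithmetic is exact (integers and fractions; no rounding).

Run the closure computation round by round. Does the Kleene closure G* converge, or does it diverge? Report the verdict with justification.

Detection: at round 0, diagonal entry (2, 2) turns strictly negative.
Key observation: the cycle 2->2 has total weight (-1), which is strictly negative.
Answer: DIVERGES — negative cycle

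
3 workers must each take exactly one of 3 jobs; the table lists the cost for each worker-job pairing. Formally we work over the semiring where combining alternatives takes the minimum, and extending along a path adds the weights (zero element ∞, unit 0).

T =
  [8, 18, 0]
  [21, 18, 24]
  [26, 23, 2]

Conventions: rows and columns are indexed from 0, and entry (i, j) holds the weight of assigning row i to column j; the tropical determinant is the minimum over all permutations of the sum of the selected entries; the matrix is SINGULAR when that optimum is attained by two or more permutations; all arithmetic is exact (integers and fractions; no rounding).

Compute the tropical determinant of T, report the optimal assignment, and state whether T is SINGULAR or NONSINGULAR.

σ = (0, 1, 2): 8 + 18 + 2 = 28
σ = (0, 2, 1): 8 + 24 + 23 = 55
σ = (1, 0, 2): 18 + 21 + 2 = 41
σ = (1, 2, 0): 18 + 24 + 26 = 68
σ = (2, 0, 1): 0 + 21 + 23 = 44
σ = (2, 1, 0): 0 + 18 + 26 = 44
Optimal value attained by: σ = (0, 1, 2).
Answer: det⊕(T) = 28; verdict: NONSINGULAR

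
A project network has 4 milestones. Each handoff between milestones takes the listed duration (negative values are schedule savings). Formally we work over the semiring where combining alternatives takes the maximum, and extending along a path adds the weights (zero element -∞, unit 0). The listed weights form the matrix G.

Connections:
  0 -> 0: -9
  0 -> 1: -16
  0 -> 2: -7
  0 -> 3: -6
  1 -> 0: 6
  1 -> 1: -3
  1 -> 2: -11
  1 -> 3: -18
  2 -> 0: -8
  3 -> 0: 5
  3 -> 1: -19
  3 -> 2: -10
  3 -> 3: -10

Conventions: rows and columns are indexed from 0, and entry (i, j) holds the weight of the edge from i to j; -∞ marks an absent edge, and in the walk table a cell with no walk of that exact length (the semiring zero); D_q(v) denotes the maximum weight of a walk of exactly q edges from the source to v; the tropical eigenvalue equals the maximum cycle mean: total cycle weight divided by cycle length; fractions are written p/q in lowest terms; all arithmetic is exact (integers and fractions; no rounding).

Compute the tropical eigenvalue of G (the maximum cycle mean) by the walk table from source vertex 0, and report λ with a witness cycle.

q=0: [0, -∞, -∞, -∞]
q=1: [-9, -16, -7, -6]
q=2: [-1, -19, -16, -15]
q=3: [-10, -17, -8, -7]
q=4: [-2, -20, -17, -16]
Optimal cycle mean attained by: cycle 0->3->0, total (-6) + 5, length 2.
Answer: λ = -1/2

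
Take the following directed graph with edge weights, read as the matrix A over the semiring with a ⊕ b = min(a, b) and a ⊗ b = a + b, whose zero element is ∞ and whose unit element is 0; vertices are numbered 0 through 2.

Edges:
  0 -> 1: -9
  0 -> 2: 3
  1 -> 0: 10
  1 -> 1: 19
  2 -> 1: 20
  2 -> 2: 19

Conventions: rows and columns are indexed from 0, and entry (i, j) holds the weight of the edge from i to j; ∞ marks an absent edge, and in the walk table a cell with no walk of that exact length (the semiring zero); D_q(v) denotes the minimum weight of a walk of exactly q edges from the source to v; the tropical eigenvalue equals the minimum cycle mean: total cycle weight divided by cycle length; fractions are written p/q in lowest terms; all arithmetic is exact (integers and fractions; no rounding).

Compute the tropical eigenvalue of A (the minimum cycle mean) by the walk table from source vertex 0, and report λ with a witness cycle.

q=0: [0, ∞, ∞]
q=1: [∞, -9, 3]
q=2: [1, 10, 22]
q=3: [20, -8, 4]
Optimal cycle mean attained by: cycle 0->1->0, total (-9) + 10, length 2.
Answer: λ = 1/2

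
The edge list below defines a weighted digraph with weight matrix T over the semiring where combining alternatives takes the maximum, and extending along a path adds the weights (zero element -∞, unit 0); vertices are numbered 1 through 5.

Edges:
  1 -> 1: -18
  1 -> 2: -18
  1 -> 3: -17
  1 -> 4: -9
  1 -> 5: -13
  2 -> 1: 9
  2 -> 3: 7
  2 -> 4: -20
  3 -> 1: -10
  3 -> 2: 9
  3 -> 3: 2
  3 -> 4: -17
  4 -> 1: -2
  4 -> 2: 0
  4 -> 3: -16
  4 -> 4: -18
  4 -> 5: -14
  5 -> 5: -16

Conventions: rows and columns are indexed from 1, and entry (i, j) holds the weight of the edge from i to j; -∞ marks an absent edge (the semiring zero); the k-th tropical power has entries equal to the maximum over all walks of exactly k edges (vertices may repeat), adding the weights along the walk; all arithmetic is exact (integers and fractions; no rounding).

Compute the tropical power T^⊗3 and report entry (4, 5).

T^⊗2:
  [-9, -8, -11, -27, -23]
  [-3, 16, 9, 0, -4]
  [18, 11, 16, -11, -23]
  [9, -7, 7, -11, -15]
  [-∞, -∞, -∞, -∞, -32]
T^⊗3:
  [1, -2, -1, -18, -22]
  [25, 18, 23, -4, -14]
  [20, 25, 18, 9, 5]
  [2, 16, 9, 0, -4]
  [-∞, -∞, -∞, -∞, -48]
Key observation: the optimum is the walk 4->2->1->5, with weight 0 + 9 + (-13) = -4.
Optimal value attained by: walk 4->2->1->5.
Answer: (T^⊗3)[4][5] = -4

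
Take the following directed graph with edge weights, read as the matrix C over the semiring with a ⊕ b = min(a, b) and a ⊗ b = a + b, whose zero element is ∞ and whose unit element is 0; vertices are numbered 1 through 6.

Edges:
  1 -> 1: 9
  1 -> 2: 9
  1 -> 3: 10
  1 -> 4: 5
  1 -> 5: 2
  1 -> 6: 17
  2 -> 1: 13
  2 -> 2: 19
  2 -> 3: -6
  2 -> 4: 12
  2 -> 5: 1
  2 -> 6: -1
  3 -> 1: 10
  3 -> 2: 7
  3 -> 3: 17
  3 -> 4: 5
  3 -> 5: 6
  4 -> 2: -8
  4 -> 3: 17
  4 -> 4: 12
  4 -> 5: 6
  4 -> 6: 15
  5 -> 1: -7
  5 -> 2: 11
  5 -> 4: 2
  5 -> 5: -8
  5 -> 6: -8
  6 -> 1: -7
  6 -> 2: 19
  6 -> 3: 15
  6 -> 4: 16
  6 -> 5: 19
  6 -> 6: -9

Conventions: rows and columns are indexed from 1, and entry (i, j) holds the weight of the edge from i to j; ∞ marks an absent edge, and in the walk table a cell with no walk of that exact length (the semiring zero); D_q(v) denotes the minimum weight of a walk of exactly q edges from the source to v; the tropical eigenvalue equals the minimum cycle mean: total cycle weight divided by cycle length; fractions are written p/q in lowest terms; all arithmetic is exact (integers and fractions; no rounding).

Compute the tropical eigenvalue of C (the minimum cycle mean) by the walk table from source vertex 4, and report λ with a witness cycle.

q=0: [∞, ∞, ∞, 0, ∞, ∞]
q=1: [∞, -8, 17, 12, 6, 15]
q=2: [-1, 4, -14, 4, -7, -9]
q=3: [-16, -7, -2, -9, -15, -18]
q=4: [-25, -17, -13, -13, -23, -27]
q=5: [-34, -21, -23, -21, -31, -36]
q=6: [-43, -29, -27, -29, -39, -45]
Optimal cycle mean attained by: cycle 6->6, total (-9), length 1.
Answer: λ = -9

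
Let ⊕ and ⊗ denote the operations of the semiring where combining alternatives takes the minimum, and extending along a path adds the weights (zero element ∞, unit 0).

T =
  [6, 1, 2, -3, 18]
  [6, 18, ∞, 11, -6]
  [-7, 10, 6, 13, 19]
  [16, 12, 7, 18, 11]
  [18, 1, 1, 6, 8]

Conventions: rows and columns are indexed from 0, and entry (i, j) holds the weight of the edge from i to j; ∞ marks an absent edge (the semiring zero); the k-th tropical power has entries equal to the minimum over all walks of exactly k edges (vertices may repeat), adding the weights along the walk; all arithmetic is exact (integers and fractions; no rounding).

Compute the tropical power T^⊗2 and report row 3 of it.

T^⊗2:
  [-5, 7, 4, 3, -5]
  [12, -5, -5, 0, 2]
  [-1, -6, -5, -10, 4]
  [0, 12, 12, 13, 6]
  [-6, 9, 7, 12, -5]
Answer: row 3 of T^⊗2 = [0, 12, 12, 13, 6]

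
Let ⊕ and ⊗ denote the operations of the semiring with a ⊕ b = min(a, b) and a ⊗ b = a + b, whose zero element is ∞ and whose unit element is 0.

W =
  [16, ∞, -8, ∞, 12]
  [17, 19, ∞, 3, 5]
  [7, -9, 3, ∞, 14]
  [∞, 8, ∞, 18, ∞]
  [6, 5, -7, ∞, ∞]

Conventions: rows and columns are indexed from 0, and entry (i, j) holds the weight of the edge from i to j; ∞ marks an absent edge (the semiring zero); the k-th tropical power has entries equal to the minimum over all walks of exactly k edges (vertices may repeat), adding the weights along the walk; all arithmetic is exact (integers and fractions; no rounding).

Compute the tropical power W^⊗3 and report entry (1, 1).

W^⊗2:
  [-1, -17, -5, ∞, 6]
  [11, 10, -2, 21, 24]
  [8, -6, -1, -6, -4]
  [25, 26, ∞, 11, 13]
  [0, -16, -4, 8, 7]
W^⊗3:
  [0, -14, -9, -14, -12]
  [5, -11, 1, 13, 12]
  [2, -10, -11, -3, -1]
  [19, 18, 6, 29, 31]
  [1, -13, -8, -13, -11]
Key observation: the optimum is the walk 1->4->2->1, with weight 5 + (-7) + (-9) = -11.
Optimal value attained by: walk 1->4->2->1.
Answer: (W^⊗3)[1][1] = -11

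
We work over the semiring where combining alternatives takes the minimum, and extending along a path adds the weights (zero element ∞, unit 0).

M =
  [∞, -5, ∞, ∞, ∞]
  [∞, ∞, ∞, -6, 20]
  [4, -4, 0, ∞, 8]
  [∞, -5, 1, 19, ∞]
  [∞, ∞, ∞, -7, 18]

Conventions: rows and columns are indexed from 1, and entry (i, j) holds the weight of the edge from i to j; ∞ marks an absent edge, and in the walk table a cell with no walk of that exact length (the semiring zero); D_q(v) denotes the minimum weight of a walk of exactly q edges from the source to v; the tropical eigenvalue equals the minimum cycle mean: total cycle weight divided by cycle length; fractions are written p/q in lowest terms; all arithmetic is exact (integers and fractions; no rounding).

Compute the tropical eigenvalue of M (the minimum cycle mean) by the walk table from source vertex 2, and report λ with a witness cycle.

q=0: [∞, 0, ∞, ∞, ∞]
q=1: [∞, ∞, ∞, -6, 20]
q=2: [∞, -11, -5, 13, 38]
q=3: [-1, -9, -5, -17, 3]
q=4: [-1, -22, -16, -15, 3]
q=5: [-12, -20, -16, -28, -8]
Optimal cycle mean attained by: cycle 2->4->2, total (-6) + (-5), length 2.
Answer: λ = -11/2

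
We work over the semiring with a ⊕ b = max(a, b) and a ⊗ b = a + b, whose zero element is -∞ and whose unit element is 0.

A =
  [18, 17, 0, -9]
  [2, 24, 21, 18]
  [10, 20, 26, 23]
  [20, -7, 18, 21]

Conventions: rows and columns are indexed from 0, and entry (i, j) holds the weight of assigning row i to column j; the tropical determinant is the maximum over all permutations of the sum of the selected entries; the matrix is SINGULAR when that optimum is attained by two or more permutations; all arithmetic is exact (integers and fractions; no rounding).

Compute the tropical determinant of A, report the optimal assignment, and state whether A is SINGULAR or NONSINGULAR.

σ = (0, 1, 2, 3): 18 + 24 + 26 + 21 = 89
σ = (0, 1, 3, 2): 18 + 24 + 23 + 18 = 83
σ = (0, 2, 1, 3): 18 + 21 + 20 + 21 = 80
σ = (0, 2, 3, 1): 18 + 21 + 23 + (-7) = 55
σ = (0, 3, 1, 2): 18 + 18 + 20 + 18 = 74
σ = (0, 3, 2, 1): 18 + 18 + 26 + (-7) = 55
σ = (1, 0, 2, 3): 17 + 2 + 26 + 21 = 66
σ = (1, 0, 3, 2): 17 + 2 + 23 + 18 = 60
σ = (1, 2, 0, 3): 17 + 21 + 10 + 21 = 69
σ = (1, 2, 3, 0): 17 + 21 + 23 + 20 = 81
σ = (1, 3, 0, 2): 17 + 18 + 10 + 18 = 63
σ = (1, 3, 2, 0): 17 + 18 + 26 + 20 = 81
σ = (2, 0, 1, 3): 0 + 2 + 20 + 21 = 43
σ = (2, 0, 3, 1): 0 + 2 + 23 + (-7) = 18
σ = (2, 1, 0, 3): 0 + 24 + 10 + 21 = 55
σ = (2, 1, 3, 0): 0 + 24 + 23 + 20 = 67
σ = (2, 3, 0, 1): 0 + 18 + 10 + (-7) = 21
σ = (2, 3, 1, 0): 0 + 18 + 20 + 20 = 58
σ = (3, 0, 1, 2): (-9) + 2 + 20 + 18 = 31
σ = (3, 0, 2, 1): (-9) + 2 + 26 + (-7) = 12
σ = (3, 1, 0, 2): (-9) + 24 + 10 + 18 = 43
σ = (3, 1, 2, 0): (-9) + 24 + 26 + 20 = 61
σ = (3, 2, 0, 1): (-9) + 21 + 10 + (-7) = 15
σ = (3, 2, 1, 0): (-9) + 21 + 20 + 20 = 52
Optimal value attained by: σ = (0, 1, 2, 3).
Answer: det⊕(A) = 89; verdict: NONSINGULAR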